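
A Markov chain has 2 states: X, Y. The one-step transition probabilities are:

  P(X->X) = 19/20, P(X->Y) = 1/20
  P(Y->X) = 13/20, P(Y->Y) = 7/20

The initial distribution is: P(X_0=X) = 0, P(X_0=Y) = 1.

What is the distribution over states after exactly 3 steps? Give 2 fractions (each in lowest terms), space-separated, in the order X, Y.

Propagating the distribution step by step (d_{t+1} = d_t * P):
d_0 = (X=0, Y=1)
  d_1[X] = 0*19/20 + 1*13/20 = 13/20
  d_1[Y] = 0*1/20 + 1*7/20 = 7/20
d_1 = (X=13/20, Y=7/20)
  d_2[X] = 13/20*19/20 + 7/20*13/20 = 169/200
  d_2[Y] = 13/20*1/20 + 7/20*7/20 = 31/200
d_2 = (X=169/200, Y=31/200)
  d_3[X] = 169/200*19/20 + 31/200*13/20 = 1807/2000
  d_3[Y] = 169/200*1/20 + 31/200*7/20 = 193/2000
d_3 = (X=1807/2000, Y=193/2000)

Answer: 1807/2000 193/2000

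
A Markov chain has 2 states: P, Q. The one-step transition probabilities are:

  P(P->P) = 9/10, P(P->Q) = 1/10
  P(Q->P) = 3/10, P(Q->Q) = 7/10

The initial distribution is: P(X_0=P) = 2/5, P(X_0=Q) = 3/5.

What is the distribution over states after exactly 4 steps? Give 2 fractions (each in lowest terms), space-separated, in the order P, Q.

Propagating the distribution step by step (d_{t+1} = d_t * P):
d_0 = (P=2/5, Q=3/5)
  d_1[P] = 2/5*9/10 + 3/5*3/10 = 27/50
  d_1[Q] = 2/5*1/10 + 3/5*7/10 = 23/50
d_1 = (P=27/50, Q=23/50)
  d_2[P] = 27/50*9/10 + 23/50*3/10 = 78/125
  d_2[Q] = 27/50*1/10 + 23/50*7/10 = 47/125
d_2 = (P=78/125, Q=47/125)
  d_3[P] = 78/125*9/10 + 47/125*3/10 = 843/1250
  d_3[Q] = 78/125*1/10 + 47/125*7/10 = 407/1250
d_3 = (P=843/1250, Q=407/1250)
  d_4[P] = 843/1250*9/10 + 407/1250*3/10 = 2202/3125
  d_4[Q] = 843/1250*1/10 + 407/1250*7/10 = 923/3125
d_4 = (P=2202/3125, Q=923/3125)

Answer: 2202/3125 923/3125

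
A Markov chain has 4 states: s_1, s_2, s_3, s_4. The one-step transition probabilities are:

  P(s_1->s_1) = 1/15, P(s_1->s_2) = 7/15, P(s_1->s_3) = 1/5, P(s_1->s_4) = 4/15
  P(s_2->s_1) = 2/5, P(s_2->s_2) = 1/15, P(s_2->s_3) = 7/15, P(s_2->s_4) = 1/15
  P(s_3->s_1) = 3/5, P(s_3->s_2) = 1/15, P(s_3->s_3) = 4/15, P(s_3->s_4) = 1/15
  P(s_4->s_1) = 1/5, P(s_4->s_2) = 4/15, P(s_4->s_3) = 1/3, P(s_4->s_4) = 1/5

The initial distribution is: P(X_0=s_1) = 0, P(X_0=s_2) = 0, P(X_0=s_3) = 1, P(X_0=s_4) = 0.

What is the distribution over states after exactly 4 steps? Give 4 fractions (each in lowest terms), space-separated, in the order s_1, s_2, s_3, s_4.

Answer: 614/1875 3826/16875 2981/10125 7664/50625

Derivation:
Propagating the distribution step by step (d_{t+1} = d_t * P):
d_0 = (s_1=0, s_2=0, s_3=1, s_4=0)
  d_1[s_1] = 0*1/15 + 0*2/5 + 1*3/5 + 0*1/5 = 3/5
  d_1[s_2] = 0*7/15 + 0*1/15 + 1*1/15 + 0*4/15 = 1/15
  d_1[s_3] = 0*1/5 + 0*7/15 + 1*4/15 + 0*1/3 = 4/15
  d_1[s_4] = 0*4/15 + 0*1/15 + 1*1/15 + 0*1/5 = 1/15
d_1 = (s_1=3/5, s_2=1/15, s_3=4/15, s_4=1/15)
  d_2[s_1] = 3/5*1/15 + 1/15*2/5 + 4/15*3/5 + 1/15*1/5 = 6/25
  d_2[s_2] = 3/5*7/15 + 1/15*1/15 + 4/15*1/15 + 1/15*4/15 = 8/25
  d_2[s_3] = 3/5*1/5 + 1/15*7/15 + 4/15*4/15 + 1/15*1/3 = 11/45
  d_2[s_4] = 3/5*4/15 + 1/15*1/15 + 4/15*1/15 + 1/15*1/5 = 44/225
d_2 = (s_1=6/25, s_2=8/25, s_3=11/45, s_4=44/225)
  d_3[s_1] = 6/25*1/15 + 8/25*2/5 + 11/45*3/5 + 44/225*1/5 = 371/1125
  d_3[s_2] = 6/25*7/15 + 8/25*1/15 + 11/45*1/15 + 44/225*4/15 = 227/1125
  d_3[s_3] = 6/25*1/5 + 8/25*7/15 + 11/45*4/15 + 44/225*1/3 = 1106/3375
  d_3[s_4] = 6/25*4/15 + 8/25*1/15 + 11/45*1/15 + 44/225*1/5 = 19/135
d_3 = (s_1=371/1125, s_2=227/1125, s_3=1106/3375, s_4=19/135)
  d_4[s_1] = 371/1125*1/15 + 227/1125*2/5 + 1106/3375*3/5 + 19/135*1/5 = 614/1875
  d_4[s_2] = 371/1125*7/15 + 227/1125*1/15 + 1106/3375*1/15 + 19/135*4/15 = 3826/16875
  d_4[s_3] = 371/1125*1/5 + 227/1125*7/15 + 1106/3375*4/15 + 19/135*1/3 = 2981/10125
  d_4[s_4] = 371/1125*4/15 + 227/1125*1/15 + 1106/3375*1/15 + 19/135*1/5 = 7664/50625
d_4 = (s_1=614/1875, s_2=3826/16875, s_3=2981/10125, s_4=7664/50625)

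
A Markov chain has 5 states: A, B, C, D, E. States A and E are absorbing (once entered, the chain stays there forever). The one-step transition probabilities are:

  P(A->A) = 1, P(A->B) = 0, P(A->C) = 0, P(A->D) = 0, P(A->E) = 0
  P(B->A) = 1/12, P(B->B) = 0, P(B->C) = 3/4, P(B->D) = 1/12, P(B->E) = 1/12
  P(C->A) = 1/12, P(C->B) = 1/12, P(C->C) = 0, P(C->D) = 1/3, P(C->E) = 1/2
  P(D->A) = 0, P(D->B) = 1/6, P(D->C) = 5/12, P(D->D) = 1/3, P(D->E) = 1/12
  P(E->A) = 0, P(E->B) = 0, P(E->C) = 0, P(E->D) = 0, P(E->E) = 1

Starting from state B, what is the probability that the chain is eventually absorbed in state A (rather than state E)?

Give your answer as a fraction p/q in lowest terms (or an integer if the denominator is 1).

Answer: 153/739

Derivation:
Let a_i = P(absorbed in A | start in state i).
Boundary conditions: a_A = 1, a_E = 0.
For each transient state i, a_i = sum_j P(i->j) * a_j:
  a_B = 1/12*a_A + 0*a_B + 3/4*a_C + 1/12*a_D + 1/12*a_E
  a_C = 1/12*a_A + 1/12*a_B + 0*a_C + 1/3*a_D + 1/2*a_E
  a_D = 0*a_A + 1/6*a_B + 5/12*a_C + 1/3*a_D + 1/12*a_E

Substituting a_A = 1 and a_E = 0, rearrange to (I - Q) a = r where r[i] = P(i -> A):
  [1, -3/4, -1/12] . (a_B, a_C, a_D) = 1/12
  [-1/12, 1, -1/3] . (a_B, a_C, a_D) = 1/12
  [-1/6, -5/12, 2/3] . (a_B, a_C, a_D) = 0

Solving yields:
  a_B = 153/739
  a_C = 110/739
  a_D = 107/739

Starting state is B, so the absorption probability is a_B = 153/739.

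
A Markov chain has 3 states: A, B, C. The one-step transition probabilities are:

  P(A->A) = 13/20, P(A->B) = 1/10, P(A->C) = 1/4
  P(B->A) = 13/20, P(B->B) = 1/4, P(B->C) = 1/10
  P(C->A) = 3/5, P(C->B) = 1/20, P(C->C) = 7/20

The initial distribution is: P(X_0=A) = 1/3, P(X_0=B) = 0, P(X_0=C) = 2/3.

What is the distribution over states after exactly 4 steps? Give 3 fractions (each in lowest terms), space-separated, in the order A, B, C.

Propagating the distribution step by step (d_{t+1} = d_t * P):
d_0 = (A=1/3, B=0, C=2/3)
  d_1[A] = 1/3*13/20 + 0*13/20 + 2/3*3/5 = 37/60
  d_1[B] = 1/3*1/10 + 0*1/4 + 2/3*1/20 = 1/15
  d_1[C] = 1/3*1/4 + 0*1/10 + 2/3*7/20 = 19/60
d_1 = (A=37/60, B=1/15, C=19/60)
  d_2[A] = 37/60*13/20 + 1/15*13/20 + 19/60*3/5 = 761/1200
  d_2[B] = 37/60*1/10 + 1/15*1/4 + 19/60*1/20 = 113/1200
  d_2[C] = 37/60*1/4 + 1/15*1/10 + 19/60*7/20 = 163/600
d_2 = (A=761/1200, B=113/1200, C=163/600)
  d_3[A] = 761/1200*13/20 + 113/1200*13/20 + 163/600*3/5 = 7637/12000
  d_3[B] = 761/1200*1/10 + 113/1200*1/4 + 163/600*1/20 = 2413/24000
  d_3[C] = 761/1200*1/4 + 113/1200*1/10 + 163/600*7/20 = 6313/24000
d_3 = (A=7637/12000, B=2413/24000, C=6313/24000)
  d_4[A] = 7637/12000*13/20 + 2413/24000*13/20 + 6313/24000*3/5 = 305687/480000
  d_4[B] = 7637/12000*1/10 + 2413/24000*1/4 + 6313/24000*1/20 = 24463/240000
  d_4[C] = 7637/12000*1/4 + 2413/24000*1/10 + 6313/24000*7/20 = 125387/480000
d_4 = (A=305687/480000, B=24463/240000, C=125387/480000)

Answer: 305687/480000 24463/240000 125387/480000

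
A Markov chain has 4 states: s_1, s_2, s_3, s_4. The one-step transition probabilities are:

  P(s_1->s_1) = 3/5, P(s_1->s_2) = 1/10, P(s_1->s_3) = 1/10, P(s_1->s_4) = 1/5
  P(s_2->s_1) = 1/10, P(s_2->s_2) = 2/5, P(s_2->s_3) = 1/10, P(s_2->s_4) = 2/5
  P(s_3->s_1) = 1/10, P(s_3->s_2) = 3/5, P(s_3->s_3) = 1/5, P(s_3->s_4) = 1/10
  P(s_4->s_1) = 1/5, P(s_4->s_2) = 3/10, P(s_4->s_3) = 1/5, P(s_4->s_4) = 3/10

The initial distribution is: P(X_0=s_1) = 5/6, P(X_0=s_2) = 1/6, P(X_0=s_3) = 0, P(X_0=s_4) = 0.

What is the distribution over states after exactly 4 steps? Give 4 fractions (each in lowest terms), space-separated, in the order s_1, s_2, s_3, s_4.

Answer: 17011/60000 6141/20000 1397/10000 2023/7500

Derivation:
Propagating the distribution step by step (d_{t+1} = d_t * P):
d_0 = (s_1=5/6, s_2=1/6, s_3=0, s_4=0)
  d_1[s_1] = 5/6*3/5 + 1/6*1/10 + 0*1/10 + 0*1/5 = 31/60
  d_1[s_2] = 5/6*1/10 + 1/6*2/5 + 0*3/5 + 0*3/10 = 3/20
  d_1[s_3] = 5/6*1/10 + 1/6*1/10 + 0*1/5 + 0*1/5 = 1/10
  d_1[s_4] = 5/6*1/5 + 1/6*2/5 + 0*1/10 + 0*3/10 = 7/30
d_1 = (s_1=31/60, s_2=3/20, s_3=1/10, s_4=7/30)
  d_2[s_1] = 31/60*3/5 + 3/20*1/10 + 1/10*1/10 + 7/30*1/5 = 229/600
  d_2[s_2] = 31/60*1/10 + 3/20*2/5 + 1/10*3/5 + 7/30*3/10 = 29/120
  d_2[s_3] = 31/60*1/10 + 3/20*1/10 + 1/10*1/5 + 7/30*1/5 = 2/15
  d_2[s_4] = 31/60*1/5 + 3/20*2/5 + 1/10*1/10 + 7/30*3/10 = 73/300
d_2 = (s_1=229/600, s_2=29/120, s_3=2/15, s_4=73/300)
  d_3[s_1] = 229/600*3/5 + 29/120*1/10 + 2/15*1/10 + 73/300*1/5 = 1891/6000
  d_3[s_2] = 229/600*1/10 + 29/120*2/5 + 2/15*3/5 + 73/300*3/10 = 1727/6000
  d_3[s_3] = 229/600*1/10 + 29/120*1/10 + 2/15*1/5 + 73/300*1/5 = 413/3000
  d_3[s_4] = 229/600*1/5 + 29/120*2/5 + 2/15*1/10 + 73/300*3/10 = 389/1500
d_3 = (s_1=1891/6000, s_2=1727/6000, s_3=413/3000, s_4=389/1500)
  d_4[s_1] = 1891/6000*3/5 + 1727/6000*1/10 + 413/3000*1/10 + 389/1500*1/5 = 17011/60000
  d_4[s_2] = 1891/6000*1/10 + 1727/6000*2/5 + 413/3000*3/5 + 389/1500*3/10 = 6141/20000
  d_4[s_3] = 1891/6000*1/10 + 1727/6000*1/10 + 413/3000*1/5 + 389/1500*1/5 = 1397/10000
  d_4[s_4] = 1891/6000*1/5 + 1727/6000*2/5 + 413/3000*1/10 + 389/1500*3/10 = 2023/7500
d_4 = (s_1=17011/60000, s_2=6141/20000, s_3=1397/10000, s_4=2023/7500)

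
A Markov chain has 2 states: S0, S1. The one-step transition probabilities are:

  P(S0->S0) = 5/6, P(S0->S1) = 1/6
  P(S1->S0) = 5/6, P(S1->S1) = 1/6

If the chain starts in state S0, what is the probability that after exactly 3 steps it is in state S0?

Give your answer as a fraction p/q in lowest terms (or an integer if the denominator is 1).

Computing P^3 by repeated multiplication:
P^1 =
  S0: [5/6, 1/6]
  S1: [5/6, 1/6]
P^2 =
  S0: [5/6, 1/6]
  S1: [5/6, 1/6]
P^3 =
  S0: [5/6, 1/6]
  S1: [5/6, 1/6]

(P^3)[S0 -> S0] = 5/6

Answer: 5/6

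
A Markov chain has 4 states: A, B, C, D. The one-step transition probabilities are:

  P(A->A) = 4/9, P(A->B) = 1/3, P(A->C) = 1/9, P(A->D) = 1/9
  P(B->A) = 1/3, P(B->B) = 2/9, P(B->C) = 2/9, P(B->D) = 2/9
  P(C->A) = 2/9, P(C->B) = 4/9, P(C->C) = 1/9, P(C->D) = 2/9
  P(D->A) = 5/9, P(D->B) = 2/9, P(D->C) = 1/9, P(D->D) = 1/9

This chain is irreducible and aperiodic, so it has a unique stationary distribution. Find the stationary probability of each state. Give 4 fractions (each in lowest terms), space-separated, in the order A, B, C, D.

Answer: 322/811 242/811 117/811 130/811

Derivation:
The stationary distribution satisfies pi = pi * P, i.e.:
  pi_A = 4/9*pi_A + 1/3*pi_B + 2/9*pi_C + 5/9*pi_D
  pi_B = 1/3*pi_A + 2/9*pi_B + 4/9*pi_C + 2/9*pi_D
  pi_C = 1/9*pi_A + 2/9*pi_B + 1/9*pi_C + 1/9*pi_D
  pi_D = 1/9*pi_A + 2/9*pi_B + 2/9*pi_C + 1/9*pi_D
with normalization: pi_A + pi_B + pi_C + pi_D = 1.

Using the first 3 balance equations plus normalization, the linear system A*pi = b is:
  [-5/9, 1/3, 2/9, 5/9] . pi = 0
  [1/3, -7/9, 4/9, 2/9] . pi = 0
  [1/9, 2/9, -8/9, 1/9] . pi = 0
  [1, 1, 1, 1] . pi = 1

Solving yields:
  pi_A = 322/811
  pi_B = 242/811
  pi_C = 117/811
  pi_D = 130/811

Verification (pi * P):
  322/811*4/9 + 242/811*1/3 + 117/811*2/9 + 130/811*5/9 = 322/811 = pi_A  (ok)
  322/811*1/3 + 242/811*2/9 + 117/811*4/9 + 130/811*2/9 = 242/811 = pi_B  (ok)
  322/811*1/9 + 242/811*2/9 + 117/811*1/9 + 130/811*1/9 = 117/811 = pi_C  (ok)
  322/811*1/9 + 242/811*2/9 + 117/811*2/9 + 130/811*1/9 = 130/811 = pi_D  (ok)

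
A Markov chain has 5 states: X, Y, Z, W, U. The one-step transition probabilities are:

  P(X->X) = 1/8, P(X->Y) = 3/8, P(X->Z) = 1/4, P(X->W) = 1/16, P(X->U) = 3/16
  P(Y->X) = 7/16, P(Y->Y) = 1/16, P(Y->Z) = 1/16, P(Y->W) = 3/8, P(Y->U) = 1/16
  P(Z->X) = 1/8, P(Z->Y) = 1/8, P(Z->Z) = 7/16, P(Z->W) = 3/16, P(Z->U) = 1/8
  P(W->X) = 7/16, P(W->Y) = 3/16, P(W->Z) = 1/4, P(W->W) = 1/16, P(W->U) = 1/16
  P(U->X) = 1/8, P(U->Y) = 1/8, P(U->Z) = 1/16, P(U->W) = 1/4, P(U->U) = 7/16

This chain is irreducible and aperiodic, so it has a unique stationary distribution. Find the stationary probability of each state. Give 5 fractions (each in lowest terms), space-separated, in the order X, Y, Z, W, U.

The stationary distribution satisfies pi = pi * P, i.e.:
  pi_X = 1/8*pi_X + 7/16*pi_Y + 1/8*pi_Z + 7/16*pi_W + 1/8*pi_U
  pi_Y = 3/8*pi_X + 1/16*pi_Y + 1/8*pi_Z + 3/16*pi_W + 1/8*pi_U
  pi_Z = 1/4*pi_X + 1/16*pi_Y + 7/16*pi_Z + 1/4*pi_W + 1/16*pi_U
  pi_W = 1/16*pi_X + 3/8*pi_Y + 3/16*pi_Z + 1/16*pi_W + 1/4*pi_U
  pi_U = 3/16*pi_X + 1/16*pi_Y + 1/8*pi_Z + 1/16*pi_W + 7/16*pi_U
with normalization: pi_X + pi_Y + pi_Z + pi_W + pi_U = 1.

Using the first 4 balance equations plus normalization, the linear system A*pi = b is:
  [-7/8, 7/16, 1/8, 7/16, 1/8] . pi = 0
  [3/8, -15/16, 1/8, 3/16, 1/8] . pi = 0
  [1/4, 1/16, -9/16, 1/4, 1/16] . pi = 0
  [1/16, 3/8, 3/16, -15/16, 1/4] . pi = 0
  [1, 1, 1, 1, 1] . pi = 1

Solving yields:
  pi_X = 2027/8481
  pi_Y = 4694/25443
  pi_Z = 1915/8481
  pi_W = 4588/25443
  pi_U = 1445/8481

Verification (pi * P):
  2027/8481*1/8 + 4694/25443*7/16 + 1915/8481*1/8 + 4588/25443*7/16 + 1445/8481*1/8 = 2027/8481 = pi_X  (ok)
  2027/8481*3/8 + 4694/25443*1/16 + 1915/8481*1/8 + 4588/25443*3/16 + 1445/8481*1/8 = 4694/25443 = pi_Y  (ok)
  2027/8481*1/4 + 4694/25443*1/16 + 1915/8481*7/16 + 4588/25443*1/4 + 1445/8481*1/16 = 1915/8481 = pi_Z  (ok)
  2027/8481*1/16 + 4694/25443*3/8 + 1915/8481*3/16 + 4588/25443*1/16 + 1445/8481*1/4 = 4588/25443 = pi_W  (ok)
  2027/8481*3/16 + 4694/25443*1/16 + 1915/8481*1/8 + 4588/25443*1/16 + 1445/8481*7/16 = 1445/8481 = pi_U  (ok)

Answer: 2027/8481 4694/25443 1915/8481 4588/25443 1445/8481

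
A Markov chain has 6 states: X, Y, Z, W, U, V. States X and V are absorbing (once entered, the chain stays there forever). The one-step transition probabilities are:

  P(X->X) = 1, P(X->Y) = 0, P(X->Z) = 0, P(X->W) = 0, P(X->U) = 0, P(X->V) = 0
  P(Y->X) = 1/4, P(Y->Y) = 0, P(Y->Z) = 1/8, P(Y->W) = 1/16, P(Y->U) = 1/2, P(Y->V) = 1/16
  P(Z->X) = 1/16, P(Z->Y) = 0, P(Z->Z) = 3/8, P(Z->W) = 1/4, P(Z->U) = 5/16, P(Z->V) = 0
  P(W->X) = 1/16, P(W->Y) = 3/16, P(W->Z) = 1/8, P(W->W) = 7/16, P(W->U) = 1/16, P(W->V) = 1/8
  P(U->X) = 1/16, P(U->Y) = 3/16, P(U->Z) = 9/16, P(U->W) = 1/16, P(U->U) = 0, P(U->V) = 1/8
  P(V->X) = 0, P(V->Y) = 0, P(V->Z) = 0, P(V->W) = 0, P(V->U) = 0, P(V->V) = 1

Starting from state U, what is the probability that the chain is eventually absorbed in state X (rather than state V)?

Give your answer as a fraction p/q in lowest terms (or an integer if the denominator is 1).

Answer: 4951/9431

Derivation:
Let a_i = P(absorbed in X | start in state i).
Boundary conditions: a_X = 1, a_V = 0.
For each transient state i, a_i = sum_j P(i->j) * a_j:
  a_Y = 1/4*a_X + 0*a_Y + 1/8*a_Z + 1/16*a_W + 1/2*a_U + 1/16*a_V
  a_Z = 1/16*a_X + 0*a_Y + 3/8*a_Z + 1/4*a_W + 5/16*a_U + 0*a_V
  a_W = 1/16*a_X + 3/16*a_Y + 1/8*a_Z + 7/16*a_W + 1/16*a_U + 1/8*a_V
  a_U = 1/16*a_X + 3/16*a_Y + 9/16*a_Z + 1/16*a_W + 0*a_U + 1/8*a_V

Substituting a_X = 1 and a_V = 0, rearrange to (I - Q) a = r where r[i] = P(i -> X):
  [1, -1/8, -1/16, -1/2] . (a_Y, a_Z, a_W, a_U) = 1/4
  [0, 5/8, -1/4, -5/16] . (a_Y, a_Z, a_W, a_U) = 1/16
  [-3/16, -1/8, 9/16, -1/16] . (a_Y, a_Z, a_W, a_U) = 1/16
  [-3/16, -9/16, -1/16, 1] . (a_Y, a_Z, a_W, a_U) = 1/16

Solving yields:
  a_Y = 5790/9431
  a_Z = 5301/9431
  a_W = 4706/9431
  a_U = 4951/9431

Starting state is U, so the absorption probability is a_U = 4951/9431.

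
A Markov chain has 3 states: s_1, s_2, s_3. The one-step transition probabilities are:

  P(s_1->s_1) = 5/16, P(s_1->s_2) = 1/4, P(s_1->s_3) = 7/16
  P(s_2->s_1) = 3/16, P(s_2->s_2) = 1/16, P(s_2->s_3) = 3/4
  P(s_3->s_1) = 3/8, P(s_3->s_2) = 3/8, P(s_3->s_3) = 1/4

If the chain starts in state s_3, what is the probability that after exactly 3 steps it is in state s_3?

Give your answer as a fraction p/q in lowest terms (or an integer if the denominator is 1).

Answer: 209/512

Derivation:
Computing P^3 by repeated multiplication:
P^1 =
  s_1: [5/16, 1/4, 7/16]
  s_2: [3/16, 1/16, 3/4]
  s_3: [3/8, 3/8, 1/4]
P^2 =
  s_1: [79/256, 33/128, 111/256]
  s_2: [45/128, 85/256, 81/256]
  s_3: [9/32, 27/128, 65/128]
P^3 =
  s_1: [1259/4096, 131/512, 1789/4096]
  s_2: [1191/4096, 931/4096, 987/2048]
  s_3: [651/2048, 561/2048, 209/512]

(P^3)[s_3 -> s_3] = 209/512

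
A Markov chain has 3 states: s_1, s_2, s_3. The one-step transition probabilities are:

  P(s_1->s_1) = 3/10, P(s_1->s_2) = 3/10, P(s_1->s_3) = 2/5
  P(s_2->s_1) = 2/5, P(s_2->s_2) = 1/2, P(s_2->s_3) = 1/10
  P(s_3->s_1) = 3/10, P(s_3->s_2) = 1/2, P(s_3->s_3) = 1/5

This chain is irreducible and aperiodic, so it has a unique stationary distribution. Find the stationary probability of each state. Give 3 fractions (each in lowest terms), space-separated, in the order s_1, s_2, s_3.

The stationary distribution satisfies pi = pi * P, i.e.:
  pi_s_1 = 3/10*pi_s_1 + 2/5*pi_s_2 + 3/10*pi_s_3
  pi_s_2 = 3/10*pi_s_1 + 1/2*pi_s_2 + 1/2*pi_s_3
  pi_s_3 = 2/5*pi_s_1 + 1/10*pi_s_2 + 1/5*pi_s_3
with normalization: pi_s_1 + pi_s_2 + pi_s_3 = 1.

Using the first 2 balance equations plus normalization, the linear system A*pi = b is:
  [-7/10, 2/5, 3/10] . pi = 0
  [3/10, -1/2, 1/2] . pi = 0
  [1, 1, 1] . pi = 1

Solving yields:
  pi_s_1 = 35/102
  pi_s_2 = 22/51
  pi_s_3 = 23/102

Verification (pi * P):
  35/102*3/10 + 22/51*2/5 + 23/102*3/10 = 35/102 = pi_s_1  (ok)
  35/102*3/10 + 22/51*1/2 + 23/102*1/2 = 22/51 = pi_s_2  (ok)
  35/102*2/5 + 22/51*1/10 + 23/102*1/5 = 23/102 = pi_s_3  (ok)

Answer: 35/102 22/51 23/102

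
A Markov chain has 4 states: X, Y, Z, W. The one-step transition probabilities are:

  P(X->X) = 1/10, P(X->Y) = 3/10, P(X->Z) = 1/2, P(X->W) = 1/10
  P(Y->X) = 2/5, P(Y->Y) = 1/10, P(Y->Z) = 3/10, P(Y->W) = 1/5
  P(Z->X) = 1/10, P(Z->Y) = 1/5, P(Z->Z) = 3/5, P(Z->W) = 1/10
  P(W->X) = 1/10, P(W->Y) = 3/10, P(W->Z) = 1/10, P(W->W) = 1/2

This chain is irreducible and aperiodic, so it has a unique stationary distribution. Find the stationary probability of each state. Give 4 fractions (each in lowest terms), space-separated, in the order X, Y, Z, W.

The stationary distribution satisfies pi = pi * P, i.e.:
  pi_X = 1/10*pi_X + 2/5*pi_Y + 1/10*pi_Z + 1/10*pi_W
  pi_Y = 3/10*pi_X + 1/10*pi_Y + 1/5*pi_Z + 3/10*pi_W
  pi_Z = 1/2*pi_X + 3/10*pi_Y + 3/5*pi_Z + 1/10*pi_W
  pi_W = 1/10*pi_X + 1/5*pi_Y + 1/10*pi_Z + 1/2*pi_W
with normalization: pi_X + pi_Y + pi_Z + pi_W = 1.

Using the first 3 balance equations plus normalization, the linear system A*pi = b is:
  [-9/10, 2/5, 1/10, 1/10] . pi = 0
  [3/10, -9/10, 1/5, 3/10] . pi = 0
  [1/2, 3/10, -2/5, 1/10] . pi = 0
  [1, 1, 1, 1] . pi = 1

Solving yields:
  pi_X = 13/79
  pi_Y = 17/79
  pi_Z = 33/79
  pi_W = 16/79

Verification (pi * P):
  13/79*1/10 + 17/79*2/5 + 33/79*1/10 + 16/79*1/10 = 13/79 = pi_X  (ok)
  13/79*3/10 + 17/79*1/10 + 33/79*1/5 + 16/79*3/10 = 17/79 = pi_Y  (ok)
  13/79*1/2 + 17/79*3/10 + 33/79*3/5 + 16/79*1/10 = 33/79 = pi_Z  (ok)
  13/79*1/10 + 17/79*1/5 + 33/79*1/10 + 16/79*1/2 = 16/79 = pi_W  (ok)

Answer: 13/79 17/79 33/79 16/79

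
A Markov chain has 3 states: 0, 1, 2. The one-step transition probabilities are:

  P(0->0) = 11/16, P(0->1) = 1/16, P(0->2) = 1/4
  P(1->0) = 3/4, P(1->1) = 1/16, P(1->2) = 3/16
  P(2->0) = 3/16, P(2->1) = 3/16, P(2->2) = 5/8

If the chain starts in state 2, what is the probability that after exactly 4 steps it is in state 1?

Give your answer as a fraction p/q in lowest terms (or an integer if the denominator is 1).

Computing P^4 by repeated multiplication:
P^1 =
  0: [11/16, 1/16, 1/4]
  1: [3/4, 1/16, 3/16]
  2: [3/16, 3/16, 5/8]
P^2 =
  0: [145/256, 3/32, 87/256]
  1: [153/256, 11/128, 81/256]
  2: [99/256, 9/64, 121/256]
P^3 =
  0: [67/128, 215/2048, 761/2048]
  1: [1095/2048, 209/2048, 93/256]
  2: [471/1024, 249/2048, 857/2048]
P^4 =
  0: [16655/32768, 1785/16384, 12543/32768]
  1: [16785/32768, 221/2048, 12447/32768]
  2: [15921/32768, 1881/16384, 13085/32768]

(P^4)[2 -> 1] = 1881/16384

Answer: 1881/16384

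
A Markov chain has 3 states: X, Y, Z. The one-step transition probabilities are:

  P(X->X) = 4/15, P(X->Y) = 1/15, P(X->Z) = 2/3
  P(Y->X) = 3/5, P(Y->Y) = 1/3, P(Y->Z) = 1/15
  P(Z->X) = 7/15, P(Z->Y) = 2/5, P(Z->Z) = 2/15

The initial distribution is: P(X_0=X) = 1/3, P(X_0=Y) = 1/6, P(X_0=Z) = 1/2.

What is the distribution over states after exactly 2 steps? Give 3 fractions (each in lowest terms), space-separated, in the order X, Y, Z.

Propagating the distribution step by step (d_{t+1} = d_t * P):
d_0 = (X=1/3, Y=1/6, Z=1/2)
  d_1[X] = 1/3*4/15 + 1/6*3/5 + 1/2*7/15 = 19/45
  d_1[Y] = 1/3*1/15 + 1/6*1/3 + 1/2*2/5 = 5/18
  d_1[Z] = 1/3*2/3 + 1/6*1/15 + 1/2*2/15 = 3/10
d_1 = (X=19/45, Y=5/18, Z=3/10)
  d_2[X] = 19/45*4/15 + 5/18*3/5 + 3/10*7/15 = 283/675
  d_2[Y] = 19/45*1/15 + 5/18*1/3 + 3/10*2/5 = 13/54
  d_2[Z] = 19/45*2/3 + 5/18*1/15 + 3/10*2/15 = 17/50
d_2 = (X=283/675, Y=13/54, Z=17/50)

Answer: 283/675 13/54 17/50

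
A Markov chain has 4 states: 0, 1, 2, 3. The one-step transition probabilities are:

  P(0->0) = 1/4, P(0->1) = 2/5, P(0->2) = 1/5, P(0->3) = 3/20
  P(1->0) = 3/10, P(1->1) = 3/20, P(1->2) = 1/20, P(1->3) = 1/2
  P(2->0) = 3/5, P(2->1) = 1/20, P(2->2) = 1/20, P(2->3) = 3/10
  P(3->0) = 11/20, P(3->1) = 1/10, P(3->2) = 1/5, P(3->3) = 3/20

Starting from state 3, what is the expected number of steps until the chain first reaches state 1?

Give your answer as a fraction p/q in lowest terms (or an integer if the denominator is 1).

Answer: 5980/1317

Derivation:
Let h_i = expected steps to first reach 1 from state i.
Boundary: h_1 = 0.
First-step equations for the other states:
  h_0 = 1 + 1/4*h_0 + 2/5*h_1 + 1/5*h_2 + 3/20*h_3
  h_2 = 1 + 3/5*h_0 + 1/20*h_1 + 1/20*h_2 + 3/10*h_3
  h_3 = 1 + 11/20*h_0 + 1/10*h_1 + 1/5*h_2 + 3/20*h_3

Substituting h_1 = 0 and rearranging gives the linear system (I - Q) h = 1:
  [3/4, -1/5, -3/20] . (h_0, h_2, h_3) = 1
  [-3/5, 19/20, -3/10] . (h_0, h_2, h_3) = 1
  [-11/20, -1/5, 17/20] . (h_0, h_2, h_3) = 1

Solving yields:
  h_0 = 4600/1317
  h_2 = 2060/439
  h_3 = 5980/1317

Starting state is 3, so the expected hitting time is h_3 = 5980/1317.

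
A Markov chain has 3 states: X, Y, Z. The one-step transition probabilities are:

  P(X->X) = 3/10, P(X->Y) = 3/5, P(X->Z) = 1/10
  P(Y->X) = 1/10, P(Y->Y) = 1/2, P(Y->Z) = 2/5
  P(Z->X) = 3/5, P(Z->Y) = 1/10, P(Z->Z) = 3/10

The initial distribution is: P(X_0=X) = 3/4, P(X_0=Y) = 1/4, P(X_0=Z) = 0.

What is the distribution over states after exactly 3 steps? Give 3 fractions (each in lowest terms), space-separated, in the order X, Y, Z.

Propagating the distribution step by step (d_{t+1} = d_t * P):
d_0 = (X=3/4, Y=1/4, Z=0)
  d_1[X] = 3/4*3/10 + 1/4*1/10 + 0*3/5 = 1/4
  d_1[Y] = 3/4*3/5 + 1/4*1/2 + 0*1/10 = 23/40
  d_1[Z] = 3/4*1/10 + 1/4*2/5 + 0*3/10 = 7/40
d_1 = (X=1/4, Y=23/40, Z=7/40)
  d_2[X] = 1/4*3/10 + 23/40*1/10 + 7/40*3/5 = 19/80
  d_2[Y] = 1/4*3/5 + 23/40*1/2 + 7/40*1/10 = 91/200
  d_2[Z] = 1/4*1/10 + 23/40*2/5 + 7/40*3/10 = 123/400
d_2 = (X=19/80, Y=91/200, Z=123/400)
  d_3[X] = 19/80*3/10 + 91/200*1/10 + 123/400*3/5 = 241/800
  d_3[Y] = 19/80*3/5 + 91/200*1/2 + 123/400*1/10 = 1603/4000
  d_3[Z] = 19/80*1/10 + 91/200*2/5 + 123/400*3/10 = 149/500
d_3 = (X=241/800, Y=1603/4000, Z=149/500)

Answer: 241/800 1603/4000 149/500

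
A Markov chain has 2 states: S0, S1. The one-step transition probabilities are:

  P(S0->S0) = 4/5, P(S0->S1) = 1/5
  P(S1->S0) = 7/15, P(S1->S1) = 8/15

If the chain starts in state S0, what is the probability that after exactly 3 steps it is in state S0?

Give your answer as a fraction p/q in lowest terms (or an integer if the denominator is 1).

Answer: 32/45

Derivation:
Computing P^3 by repeated multiplication:
P^1 =
  S0: [4/5, 1/5]
  S1: [7/15, 8/15]
P^2 =
  S0: [11/15, 4/15]
  S1: [28/45, 17/45]
P^3 =
  S0: [32/45, 13/45]
  S1: [91/135, 44/135]

(P^3)[S0 -> S0] = 32/45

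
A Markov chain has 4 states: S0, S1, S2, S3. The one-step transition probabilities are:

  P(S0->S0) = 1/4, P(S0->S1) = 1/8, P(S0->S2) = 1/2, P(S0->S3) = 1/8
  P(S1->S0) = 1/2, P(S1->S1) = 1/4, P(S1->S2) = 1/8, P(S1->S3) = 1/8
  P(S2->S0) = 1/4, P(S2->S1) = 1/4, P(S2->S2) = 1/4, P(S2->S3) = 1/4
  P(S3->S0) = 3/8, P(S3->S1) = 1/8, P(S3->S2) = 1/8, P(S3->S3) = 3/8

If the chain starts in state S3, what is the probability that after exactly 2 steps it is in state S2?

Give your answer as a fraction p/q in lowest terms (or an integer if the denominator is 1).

Computing P^2 by repeated multiplication:
P^1 =
  S0: [1/4, 1/8, 1/2, 1/8]
  S1: [1/2, 1/4, 1/8, 1/8]
  S2: [1/4, 1/4, 1/4, 1/4]
  S3: [3/8, 1/8, 1/8, 3/8]
P^2 =
  S0: [19/64, 13/64, 9/32, 7/32]
  S1: [21/64, 11/64, 21/64, 11/64]
  S2: [11/32, 3/16, 1/4, 7/32]
  S3: [21/64, 5/32, 9/32, 15/64]

(P^2)[S3 -> S2] = 9/32

Answer: 9/32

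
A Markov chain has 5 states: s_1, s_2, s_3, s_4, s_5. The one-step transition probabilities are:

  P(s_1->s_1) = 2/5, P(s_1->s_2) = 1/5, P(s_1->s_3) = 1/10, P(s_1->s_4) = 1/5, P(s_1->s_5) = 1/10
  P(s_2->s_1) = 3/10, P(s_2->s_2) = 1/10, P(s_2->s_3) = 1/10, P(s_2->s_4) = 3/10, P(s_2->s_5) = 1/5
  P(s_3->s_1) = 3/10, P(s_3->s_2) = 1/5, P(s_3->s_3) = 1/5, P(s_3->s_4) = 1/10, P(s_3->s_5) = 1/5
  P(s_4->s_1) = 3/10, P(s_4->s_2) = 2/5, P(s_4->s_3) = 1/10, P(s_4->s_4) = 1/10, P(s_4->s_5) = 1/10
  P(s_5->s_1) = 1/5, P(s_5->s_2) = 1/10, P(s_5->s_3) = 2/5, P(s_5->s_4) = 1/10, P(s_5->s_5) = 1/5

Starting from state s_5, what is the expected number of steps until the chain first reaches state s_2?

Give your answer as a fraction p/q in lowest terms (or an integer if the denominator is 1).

Let h_i = expected steps to first reach s_2 from state i.
Boundary: h_s_2 = 0.
First-step equations for the other states:
  h_s_1 = 1 + 2/5*h_s_1 + 1/5*h_s_2 + 1/10*h_s_3 + 1/5*h_s_4 + 1/10*h_s_5
  h_s_3 = 1 + 3/10*h_s_1 + 1/5*h_s_2 + 1/5*h_s_3 + 1/10*h_s_4 + 1/5*h_s_5
  h_s_4 = 1 + 3/10*h_s_1 + 2/5*h_s_2 + 1/10*h_s_3 + 1/10*h_s_4 + 1/10*h_s_5
  h_s_5 = 1 + 1/5*h_s_1 + 1/10*h_s_2 + 2/5*h_s_3 + 1/10*h_s_4 + 1/5*h_s_5

Substituting h_s_2 = 0 and rearranging gives the linear system (I - Q) h = 1:
  [3/5, -1/10, -1/5, -1/10] . (h_s_1, h_s_3, h_s_4, h_s_5) = 1
  [-3/10, 4/5, -1/10, -1/5] . (h_s_1, h_s_3, h_s_4, h_s_5) = 1
  [-3/10, -1/10, 9/10, -1/10] . (h_s_1, h_s_3, h_s_4, h_s_5) = 1
  [-1/5, -2/5, -1/10, 4/5] . (h_s_1, h_s_3, h_s_4, h_s_5) = 1

Solving yields:
  h_s_1 = 4290/937
  h_s_3 = 4445/937
  h_s_4 = 3510/937
  h_s_5 = 4905/937

Starting state is s_5, so the expected hitting time is h_s_5 = 4905/937.

Answer: 4905/937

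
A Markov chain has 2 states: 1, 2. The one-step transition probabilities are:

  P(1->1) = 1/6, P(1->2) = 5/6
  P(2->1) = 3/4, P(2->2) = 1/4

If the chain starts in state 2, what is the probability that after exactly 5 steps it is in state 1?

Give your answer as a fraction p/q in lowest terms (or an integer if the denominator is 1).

Computing P^5 by repeated multiplication:
P^1 =
  1: [1/6, 5/6]
  2: [3/4, 1/4]
P^2 =
  1: [47/72, 25/72]
  2: [5/16, 11/16]
P^3 =
  1: [319/864, 545/864]
  2: [109/192, 83/192]
P^4 =
  1: [5543/10368, 4825/10368]
  2: [965/2304, 1339/2304]
P^5 =
  1: [54511/124416, 69905/124416]
  2: [13981/27648, 13667/27648]

(P^5)[2 -> 1] = 13981/27648

Answer: 13981/27648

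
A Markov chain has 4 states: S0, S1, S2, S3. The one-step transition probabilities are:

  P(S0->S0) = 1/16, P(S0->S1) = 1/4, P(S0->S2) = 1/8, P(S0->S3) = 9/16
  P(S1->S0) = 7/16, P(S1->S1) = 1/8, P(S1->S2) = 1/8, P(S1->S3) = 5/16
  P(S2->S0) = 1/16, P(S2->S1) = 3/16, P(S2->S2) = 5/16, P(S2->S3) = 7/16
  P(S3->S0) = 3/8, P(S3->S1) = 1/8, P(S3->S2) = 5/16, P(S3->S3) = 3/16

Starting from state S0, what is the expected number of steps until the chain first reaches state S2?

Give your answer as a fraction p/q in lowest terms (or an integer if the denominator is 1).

Answer: 3104/607

Derivation:
Let h_i = expected steps to first reach S2 from state i.
Boundary: h_S2 = 0.
First-step equations for the other states:
  h_S0 = 1 + 1/16*h_S0 + 1/4*h_S1 + 1/8*h_S2 + 9/16*h_S3
  h_S1 = 1 + 7/16*h_S0 + 1/8*h_S1 + 1/8*h_S2 + 5/16*h_S3
  h_S3 = 1 + 3/8*h_S0 + 1/8*h_S1 + 5/16*h_S2 + 3/16*h_S3

Substituting h_S2 = 0 and rearranging gives the linear system (I - Q) h = 1:
  [15/16, -1/4, -9/16] . (h_S0, h_S1, h_S3) = 1
  [-7/16, 7/8, -5/16] . (h_S0, h_S1, h_S3) = 1
  [-3/8, -1/8, 13/16] . (h_S0, h_S1, h_S3) = 1

Solving yields:
  h_S0 = 3104/607
  h_S1 = 3200/607
  h_S3 = 2672/607

Starting state is S0, so the expected hitting time is h_S0 = 3104/607.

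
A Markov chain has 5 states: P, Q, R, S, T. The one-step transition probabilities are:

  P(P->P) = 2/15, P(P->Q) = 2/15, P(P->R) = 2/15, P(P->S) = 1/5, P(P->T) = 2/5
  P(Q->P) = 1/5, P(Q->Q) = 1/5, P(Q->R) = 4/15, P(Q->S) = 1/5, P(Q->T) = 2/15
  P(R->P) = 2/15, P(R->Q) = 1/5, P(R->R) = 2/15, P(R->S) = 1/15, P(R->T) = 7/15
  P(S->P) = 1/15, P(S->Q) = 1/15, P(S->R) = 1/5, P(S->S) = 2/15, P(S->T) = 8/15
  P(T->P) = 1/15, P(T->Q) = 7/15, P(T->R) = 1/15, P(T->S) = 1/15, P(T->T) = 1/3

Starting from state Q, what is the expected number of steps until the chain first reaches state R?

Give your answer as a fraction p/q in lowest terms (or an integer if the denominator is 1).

Answer: 2110/383

Derivation:
Let h_i = expected steps to first reach R from state i.
Boundary: h_R = 0.
First-step equations for the other states:
  h_P = 1 + 2/15*h_P + 2/15*h_Q + 2/15*h_R + 1/5*h_S + 2/5*h_T
  h_Q = 1 + 1/5*h_P + 1/5*h_Q + 4/15*h_R + 1/5*h_S + 2/15*h_T
  h_S = 1 + 1/15*h_P + 1/15*h_Q + 1/5*h_R + 2/15*h_S + 8/15*h_T
  h_T = 1 + 1/15*h_P + 7/15*h_Q + 1/15*h_R + 1/15*h_S + 1/3*h_T

Substituting h_R = 0 and rearranging gives the linear system (I - Q) h = 1:
  [13/15, -2/15, -1/5, -2/5] . (h_P, h_Q, h_S, h_T) = 1
  [-1/5, 4/5, -1/5, -2/15] . (h_P, h_Q, h_S, h_T) = 1
  [-1/15, -1/15, 13/15, -8/15] . (h_P, h_Q, h_S, h_T) = 1
  [-1/15, -7/15, -1/15, 2/3] . (h_P, h_Q, h_S, h_T) = 1

Solving yields:
  h_P = 2480/383
  h_Q = 2110/383
  h_S = 2355/383
  h_T = 2535/383

Starting state is Q, so the expected hitting time is h_Q = 2110/383.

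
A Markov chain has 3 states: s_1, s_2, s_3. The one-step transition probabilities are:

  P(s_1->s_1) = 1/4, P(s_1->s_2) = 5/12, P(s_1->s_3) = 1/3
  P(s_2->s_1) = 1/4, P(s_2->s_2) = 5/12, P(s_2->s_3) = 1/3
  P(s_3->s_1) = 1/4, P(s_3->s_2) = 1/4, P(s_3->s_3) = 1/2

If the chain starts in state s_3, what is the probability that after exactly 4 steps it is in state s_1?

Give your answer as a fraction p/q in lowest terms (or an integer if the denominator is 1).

Computing P^4 by repeated multiplication:
P^1 =
  s_1: [1/4, 5/12, 1/3]
  s_2: [1/4, 5/12, 1/3]
  s_3: [1/4, 1/4, 1/2]
P^2 =
  s_1: [1/4, 13/36, 7/18]
  s_2: [1/4, 13/36, 7/18]
  s_3: [1/4, 1/3, 5/12]
P^3 =
  s_1: [1/4, 19/54, 43/108]
  s_2: [1/4, 19/54, 43/108]
  s_3: [1/4, 25/72, 29/72]
P^4 =
  s_1: [1/4, 227/648, 259/648]
  s_2: [1/4, 227/648, 259/648]
  s_3: [1/4, 151/432, 173/432]

(P^4)[s_3 -> s_1] = 1/4

Answer: 1/4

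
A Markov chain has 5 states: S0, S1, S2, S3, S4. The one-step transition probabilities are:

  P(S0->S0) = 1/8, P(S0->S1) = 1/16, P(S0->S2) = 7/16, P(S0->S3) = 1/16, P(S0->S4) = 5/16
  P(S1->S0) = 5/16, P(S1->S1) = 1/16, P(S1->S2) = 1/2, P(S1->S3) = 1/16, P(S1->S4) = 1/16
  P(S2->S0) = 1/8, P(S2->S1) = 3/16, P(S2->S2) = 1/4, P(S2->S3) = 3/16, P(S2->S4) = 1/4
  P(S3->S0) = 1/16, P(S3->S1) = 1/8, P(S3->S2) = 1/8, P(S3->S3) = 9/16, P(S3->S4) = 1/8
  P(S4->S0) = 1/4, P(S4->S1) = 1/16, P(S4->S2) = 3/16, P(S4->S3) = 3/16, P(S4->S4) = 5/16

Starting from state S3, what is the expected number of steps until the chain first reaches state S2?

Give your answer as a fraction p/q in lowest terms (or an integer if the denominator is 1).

Answer: 3208/685

Derivation:
Let h_i = expected steps to first reach S2 from state i.
Boundary: h_S2 = 0.
First-step equations for the other states:
  h_S0 = 1 + 1/8*h_S0 + 1/16*h_S1 + 7/16*h_S2 + 1/16*h_S3 + 5/16*h_S4
  h_S1 = 1 + 5/16*h_S0 + 1/16*h_S1 + 1/2*h_S2 + 1/16*h_S3 + 1/16*h_S4
  h_S3 = 1 + 1/16*h_S0 + 1/8*h_S1 + 1/8*h_S2 + 9/16*h_S3 + 1/8*h_S4
  h_S4 = 1 + 1/4*h_S0 + 1/16*h_S1 + 3/16*h_S2 + 3/16*h_S3 + 5/16*h_S4

Substituting h_S2 = 0 and rearranging gives the linear system (I - Q) h = 1:
  [7/8, -1/16, -1/16, -5/16] . (h_S0, h_S1, h_S3, h_S4) = 1
  [-5/16, 15/16, -1/16, -1/16] . (h_S0, h_S1, h_S3, h_S4) = 1
  [-1/16, -1/8, 7/16, -1/8] . (h_S0, h_S1, h_S3, h_S4) = 1
  [-1/4, -1/16, -3/16, 11/16] . (h_S0, h_S1, h_S3, h_S4) = 1

Solving yields:
  h_S0 = 2152/685
  h_S1 = 370/137
  h_S3 = 3208/685
  h_S4 = 2822/685

Starting state is S3, so the expected hitting time is h_S3 = 3208/685.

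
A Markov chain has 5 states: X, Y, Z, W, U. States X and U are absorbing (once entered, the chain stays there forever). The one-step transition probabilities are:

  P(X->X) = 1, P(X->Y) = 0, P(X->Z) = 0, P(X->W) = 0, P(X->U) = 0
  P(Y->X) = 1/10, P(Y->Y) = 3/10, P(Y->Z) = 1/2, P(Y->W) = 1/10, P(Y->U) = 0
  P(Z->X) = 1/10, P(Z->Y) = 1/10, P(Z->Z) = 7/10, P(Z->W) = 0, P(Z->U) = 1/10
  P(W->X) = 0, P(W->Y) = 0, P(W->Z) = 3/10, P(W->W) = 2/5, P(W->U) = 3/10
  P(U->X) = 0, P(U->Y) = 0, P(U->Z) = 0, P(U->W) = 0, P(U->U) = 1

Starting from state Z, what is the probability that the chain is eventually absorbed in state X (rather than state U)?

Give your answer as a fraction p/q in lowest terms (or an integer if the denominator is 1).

Let a_i = P(absorbed in X | start in state i).
Boundary conditions: a_X = 1, a_U = 0.
For each transient state i, a_i = sum_j P(i->j) * a_j:
  a_Y = 1/10*a_X + 3/10*a_Y + 1/2*a_Z + 1/10*a_W + 0*a_U
  a_Z = 1/10*a_X + 1/10*a_Y + 7/10*a_Z + 0*a_W + 1/10*a_U
  a_W = 0*a_X + 0*a_Y + 3/10*a_Z + 2/5*a_W + 3/10*a_U

Substituting a_X = 1 and a_U = 0, rearrange to (I - Q) a = r where r[i] = P(i -> X):
  [7/10, -1/2, -1/10] . (a_Y, a_Z, a_W) = 1/10
  [-1/10, 3/10, 0] . (a_Y, a_Z, a_W) = 1/10
  [0, -3/10, 3/5] . (a_Y, a_Z, a_W) = 0

Solving yields:
  a_Y = 17/31
  a_Z = 16/31
  a_W = 8/31

Starting state is Z, so the absorption probability is a_Z = 16/31.

Answer: 16/31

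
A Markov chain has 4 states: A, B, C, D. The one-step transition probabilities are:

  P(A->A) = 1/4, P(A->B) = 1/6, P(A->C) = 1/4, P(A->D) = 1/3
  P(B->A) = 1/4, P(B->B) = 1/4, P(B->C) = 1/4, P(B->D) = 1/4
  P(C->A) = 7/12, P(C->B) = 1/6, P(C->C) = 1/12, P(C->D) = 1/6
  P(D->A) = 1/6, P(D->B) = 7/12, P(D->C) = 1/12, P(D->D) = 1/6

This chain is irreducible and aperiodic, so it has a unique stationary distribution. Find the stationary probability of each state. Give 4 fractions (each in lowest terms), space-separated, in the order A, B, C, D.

Answer: 633/2182 317/1091 393/2182 261/1091

Derivation:
The stationary distribution satisfies pi = pi * P, i.e.:
  pi_A = 1/4*pi_A + 1/4*pi_B + 7/12*pi_C + 1/6*pi_D
  pi_B = 1/6*pi_A + 1/4*pi_B + 1/6*pi_C + 7/12*pi_D
  pi_C = 1/4*pi_A + 1/4*pi_B + 1/12*pi_C + 1/12*pi_D
  pi_D = 1/3*pi_A + 1/4*pi_B + 1/6*pi_C + 1/6*pi_D
with normalization: pi_A + pi_B + pi_C + pi_D = 1.

Using the first 3 balance equations plus normalization, the linear system A*pi = b is:
  [-3/4, 1/4, 7/12, 1/6] . pi = 0
  [1/6, -3/4, 1/6, 7/12] . pi = 0
  [1/4, 1/4, -11/12, 1/12] . pi = 0
  [1, 1, 1, 1] . pi = 1

Solving yields:
  pi_A = 633/2182
  pi_B = 317/1091
  pi_C = 393/2182
  pi_D = 261/1091

Verification (pi * P):
  633/2182*1/4 + 317/1091*1/4 + 393/2182*7/12 + 261/1091*1/6 = 633/2182 = pi_A  (ok)
  633/2182*1/6 + 317/1091*1/4 + 393/2182*1/6 + 261/1091*7/12 = 317/1091 = pi_B  (ok)
  633/2182*1/4 + 317/1091*1/4 + 393/2182*1/12 + 261/1091*1/12 = 393/2182 = pi_C  (ok)
  633/2182*1/3 + 317/1091*1/4 + 393/2182*1/6 + 261/1091*1/6 = 261/1091 = pi_D  (ok)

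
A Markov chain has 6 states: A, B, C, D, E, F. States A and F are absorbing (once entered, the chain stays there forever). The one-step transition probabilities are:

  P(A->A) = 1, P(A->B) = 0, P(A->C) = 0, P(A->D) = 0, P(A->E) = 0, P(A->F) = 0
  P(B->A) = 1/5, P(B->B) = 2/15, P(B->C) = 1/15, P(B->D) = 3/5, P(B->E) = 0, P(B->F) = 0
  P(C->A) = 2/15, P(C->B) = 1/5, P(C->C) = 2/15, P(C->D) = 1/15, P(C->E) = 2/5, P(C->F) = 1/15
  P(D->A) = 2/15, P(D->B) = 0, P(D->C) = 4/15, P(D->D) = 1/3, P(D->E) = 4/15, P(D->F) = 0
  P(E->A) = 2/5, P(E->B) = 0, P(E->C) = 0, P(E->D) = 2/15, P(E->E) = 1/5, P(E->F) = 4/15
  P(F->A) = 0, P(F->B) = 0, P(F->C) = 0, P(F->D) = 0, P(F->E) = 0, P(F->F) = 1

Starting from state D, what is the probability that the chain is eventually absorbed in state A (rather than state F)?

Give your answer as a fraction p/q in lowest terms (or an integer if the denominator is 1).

Answer: 720/1003

Derivation:
Let a_i = P(absorbed in A | start in state i).
Boundary conditions: a_A = 1, a_F = 0.
For each transient state i, a_i = sum_j P(i->j) * a_j:
  a_B = 1/5*a_A + 2/15*a_B + 1/15*a_C + 3/5*a_D + 0*a_E + 0*a_F
  a_C = 2/15*a_A + 1/5*a_B + 2/15*a_C + 1/15*a_D + 2/5*a_E + 1/15*a_F
  a_D = 2/15*a_A + 0*a_B + 4/15*a_C + 1/3*a_D + 4/15*a_E + 0*a_F
  a_E = 2/5*a_A + 0*a_B + 0*a_C + 2/15*a_D + 1/5*a_E + 4/15*a_F

Substituting a_A = 1 and a_F = 0, rearrange to (I - Q) a = r where r[i] = P(i -> A):
  [13/15, -1/15, -3/5, 0] . (a_B, a_C, a_D, a_E) = 1/5
  [-1/5, 13/15, -1/15, -2/5] . (a_B, a_C, a_D, a_E) = 2/15
  [0, -4/15, 2/3, -4/15] . (a_B, a_C, a_D, a_E) = 2/15
  [0, 0, -2/15, 4/5] . (a_B, a_C, a_D, a_E) = 2/5

Solving yields:
  a_B = 46/59
  a_C = 677/1003
  a_D = 720/1003
  a_E = 1243/2006

Starting state is D, so the absorption probability is a_D = 720/1003.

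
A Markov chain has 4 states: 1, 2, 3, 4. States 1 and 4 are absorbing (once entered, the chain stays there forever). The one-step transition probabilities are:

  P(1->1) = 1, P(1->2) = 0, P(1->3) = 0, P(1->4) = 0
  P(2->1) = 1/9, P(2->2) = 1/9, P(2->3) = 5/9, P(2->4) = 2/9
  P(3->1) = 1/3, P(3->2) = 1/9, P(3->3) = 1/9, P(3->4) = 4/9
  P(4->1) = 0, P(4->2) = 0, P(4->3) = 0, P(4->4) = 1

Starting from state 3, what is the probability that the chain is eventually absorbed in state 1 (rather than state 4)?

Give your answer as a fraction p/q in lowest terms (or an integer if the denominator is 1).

Answer: 25/59

Derivation:
Let a_i = P(absorbed in 1 | start in state i).
Boundary conditions: a_1 = 1, a_4 = 0.
For each transient state i, a_i = sum_j P(i->j) * a_j:
  a_2 = 1/9*a_1 + 1/9*a_2 + 5/9*a_3 + 2/9*a_4
  a_3 = 1/3*a_1 + 1/9*a_2 + 1/9*a_3 + 4/9*a_4

Substituting a_1 = 1 and a_4 = 0, rearrange to (I - Q) a = r where r[i] = P(i -> 1):
  [8/9, -5/9] . (a_2, a_3) = 1/9
  [-1/9, 8/9] . (a_2, a_3) = 1/3

Solving yields:
  a_2 = 23/59
  a_3 = 25/59

Starting state is 3, so the absorption probability is a_3 = 25/59.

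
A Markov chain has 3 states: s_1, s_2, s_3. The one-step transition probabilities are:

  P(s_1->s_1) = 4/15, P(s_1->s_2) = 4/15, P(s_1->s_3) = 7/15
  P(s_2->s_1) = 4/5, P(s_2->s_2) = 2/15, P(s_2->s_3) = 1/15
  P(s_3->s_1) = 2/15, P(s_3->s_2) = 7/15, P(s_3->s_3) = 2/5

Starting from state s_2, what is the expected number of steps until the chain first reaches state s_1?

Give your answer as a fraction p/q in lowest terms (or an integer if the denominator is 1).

Let h_i = expected steps to first reach s_1 from state i.
Boundary: h_s_1 = 0.
First-step equations for the other states:
  h_s_2 = 1 + 4/5*h_s_1 + 2/15*h_s_2 + 1/15*h_s_3
  h_s_3 = 1 + 2/15*h_s_1 + 7/15*h_s_2 + 2/5*h_s_3

Substituting h_s_1 = 0 and rearranging gives the linear system (I - Q) h = 1:
  [13/15, -1/15] . (h_s_2, h_s_3) = 1
  [-7/15, 3/5] . (h_s_2, h_s_3) = 1

Solving yields:
  h_s_2 = 15/11
  h_s_3 = 30/11

Starting state is s_2, so the expected hitting time is h_s_2 = 15/11.

Answer: 15/11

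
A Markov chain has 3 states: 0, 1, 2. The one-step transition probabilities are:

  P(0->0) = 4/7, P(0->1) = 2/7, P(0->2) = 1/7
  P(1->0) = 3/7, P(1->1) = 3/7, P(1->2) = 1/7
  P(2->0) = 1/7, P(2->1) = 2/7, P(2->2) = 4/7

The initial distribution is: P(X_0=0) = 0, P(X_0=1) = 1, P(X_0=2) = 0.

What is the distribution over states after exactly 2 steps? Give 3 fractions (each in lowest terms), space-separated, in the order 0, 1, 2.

Propagating the distribution step by step (d_{t+1} = d_t * P):
d_0 = (0=0, 1=1, 2=0)
  d_1[0] = 0*4/7 + 1*3/7 + 0*1/7 = 3/7
  d_1[1] = 0*2/7 + 1*3/7 + 0*2/7 = 3/7
  d_1[2] = 0*1/7 + 1*1/7 + 0*4/7 = 1/7
d_1 = (0=3/7, 1=3/7, 2=1/7)
  d_2[0] = 3/7*4/7 + 3/7*3/7 + 1/7*1/7 = 22/49
  d_2[1] = 3/7*2/7 + 3/7*3/7 + 1/7*2/7 = 17/49
  d_2[2] = 3/7*1/7 + 3/7*1/7 + 1/7*4/7 = 10/49
d_2 = (0=22/49, 1=17/49, 2=10/49)

Answer: 22/49 17/49 10/49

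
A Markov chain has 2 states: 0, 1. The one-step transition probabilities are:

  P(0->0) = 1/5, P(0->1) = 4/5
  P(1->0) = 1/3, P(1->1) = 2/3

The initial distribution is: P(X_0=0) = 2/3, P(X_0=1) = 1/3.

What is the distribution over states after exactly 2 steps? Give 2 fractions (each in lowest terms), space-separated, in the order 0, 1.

Answer: 203/675 472/675

Derivation:
Propagating the distribution step by step (d_{t+1} = d_t * P):
d_0 = (0=2/3, 1=1/3)
  d_1[0] = 2/3*1/5 + 1/3*1/3 = 11/45
  d_1[1] = 2/3*4/5 + 1/3*2/3 = 34/45
d_1 = (0=11/45, 1=34/45)
  d_2[0] = 11/45*1/5 + 34/45*1/3 = 203/675
  d_2[1] = 11/45*4/5 + 34/45*2/3 = 472/675
d_2 = (0=203/675, 1=472/675)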